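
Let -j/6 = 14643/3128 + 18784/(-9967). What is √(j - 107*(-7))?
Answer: 5*√1779279077770541/7794194 ≈ 27.060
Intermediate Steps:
j = -261571287/15588388 (j = -6*(14643/3128 + 18784/(-9967)) = -6*(14643*(1/3128) + 18784*(-1/9967)) = -6*(14643/3128 - 18784/9967) = -6*87190429/31176776 = -261571287/15588388 ≈ -16.780)
√(j - 107*(-7)) = √(-261571287/15588388 - 107*(-7)) = √(-261571287/15588388 + 749) = √(11414131325/15588388) = 5*√1779279077770541/7794194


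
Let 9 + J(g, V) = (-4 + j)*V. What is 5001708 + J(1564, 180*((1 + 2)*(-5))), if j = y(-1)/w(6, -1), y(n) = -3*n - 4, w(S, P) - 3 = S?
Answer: 5012799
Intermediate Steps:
w(S, P) = 3 + S
y(n) = -4 - 3*n
j = -1/9 (j = (-4 - 3*(-1))/(3 + 6) = (-4 + 3)/9 = -1*1/9 = -1/9 ≈ -0.11111)
J(g, V) = -9 - 37*V/9 (J(g, V) = -9 + (-4 - 1/9)*V = -9 - 37*V/9)
5001708 + J(1564, 180*((1 + 2)*(-5))) = 5001708 + (-9 - 740*(1 + 2)*(-5)) = 5001708 + (-9 - 740*3*(-5)) = 5001708 + (-9 - 740*(-15)) = 5001708 + (-9 - 37/9*(-2700)) = 5001708 + (-9 + 11100) = 5001708 + 11091 = 5012799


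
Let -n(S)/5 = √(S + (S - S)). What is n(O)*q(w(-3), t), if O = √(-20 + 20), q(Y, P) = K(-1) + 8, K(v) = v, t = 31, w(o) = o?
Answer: 0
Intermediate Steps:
q(Y, P) = 7 (q(Y, P) = -1 + 8 = 7)
O = 0 (O = √0 = 0)
n(S) = -5*√S (n(S) = -5*√(S + (S - S)) = -5*√(S + 0) = -5*√S)
n(O)*q(w(-3), t) = -5*√0*7 = -5*0*7 = 0*7 = 0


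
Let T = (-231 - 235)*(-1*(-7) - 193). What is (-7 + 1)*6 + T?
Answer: 86640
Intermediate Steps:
T = 86676 (T = -466*(7 - 193) = -466*(-186) = 86676)
(-7 + 1)*6 + T = (-7 + 1)*6 + 86676 = -6*6 + 86676 = -36 + 86676 = 86640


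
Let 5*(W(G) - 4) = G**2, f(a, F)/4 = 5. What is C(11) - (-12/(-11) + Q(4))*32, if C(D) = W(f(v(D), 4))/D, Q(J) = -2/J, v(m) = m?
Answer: -124/11 ≈ -11.273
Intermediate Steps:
f(a, F) = 20 (f(a, F) = 4*5 = 20)
W(G) = 4 + G**2/5
C(D) = 84/D (C(D) = (4 + (1/5)*20**2)/D = (4 + (1/5)*400)/D = (4 + 80)/D = 84/D)
C(11) - (-12/(-11) + Q(4))*32 = 84/11 - (-12/(-11) - 2/4)*32 = 84*(1/11) - (-12*(-1/11) - 2*1/4)*32 = 84/11 - (12/11 - 1/2)*32 = 84/11 - 13*32/22 = 84/11 - 1*208/11 = 84/11 - 208/11 = -124/11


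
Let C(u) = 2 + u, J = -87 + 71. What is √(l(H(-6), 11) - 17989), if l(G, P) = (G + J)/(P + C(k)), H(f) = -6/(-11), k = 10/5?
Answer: I*√19591143/33 ≈ 134.13*I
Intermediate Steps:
k = 2 (k = 10*(⅕) = 2)
J = -16
H(f) = 6/11 (H(f) = -6*(-1/11) = 6/11)
l(G, P) = (-16 + G)/(4 + P) (l(G, P) = (G - 16)/(P + (2 + 2)) = (-16 + G)/(P + 4) = (-16 + G)/(4 + P))
√(l(H(-6), 11) - 17989) = √((-16 + 6/11)/(4 + 11) - 17989) = √(-170/11/15 - 17989) = √((1/15)*(-170/11) - 17989) = √(-34/33 - 17989) = √(-593671/33) = I*√19591143/33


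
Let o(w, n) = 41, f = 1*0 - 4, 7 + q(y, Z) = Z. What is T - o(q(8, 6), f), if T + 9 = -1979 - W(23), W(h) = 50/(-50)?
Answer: -2028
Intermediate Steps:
W(h) = -1 (W(h) = 50*(-1/50) = -1)
q(y, Z) = -7 + Z
f = -4 (f = 0 - 4 = -4)
T = -1987 (T = -9 + (-1979 - 1*(-1)) = -9 + (-1979 + 1) = -9 - 1978 = -1987)
T - o(q(8, 6), f) = -1987 - 1*41 = -1987 - 41 = -2028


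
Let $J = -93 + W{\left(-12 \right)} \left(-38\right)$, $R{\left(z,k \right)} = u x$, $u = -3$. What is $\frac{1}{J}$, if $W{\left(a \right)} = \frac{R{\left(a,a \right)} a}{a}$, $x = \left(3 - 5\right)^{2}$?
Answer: $\frac{1}{363} \approx 0.0027548$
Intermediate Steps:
$x = 4$ ($x = \left(-2\right)^{2} = 4$)
$R{\left(z,k \right)} = -12$ ($R{\left(z,k \right)} = \left(-3\right) 4 = -12$)
$W{\left(a \right)} = -12$ ($W{\left(a \right)} = \frac{\left(-12\right) a}{a} = -12$)
$J = 363$ ($J = -93 - -456 = -93 + 456 = 363$)
$\frac{1}{J} = \frac{1}{363}$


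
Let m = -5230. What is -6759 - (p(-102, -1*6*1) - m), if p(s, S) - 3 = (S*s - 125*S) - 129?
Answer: -13225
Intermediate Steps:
p(s, S) = -126 - 125*S + S*s (p(s, S) = 3 + ((S*s - 125*S) - 129) = 3 + ((-125*S + S*s) - 129) = 3 + (-129 - 125*S + S*s) = -126 - 125*S + S*s)
-6759 - (p(-102, -1*6*1) - m) = -6759 - ((-126 - 125*(-1*6) + (-1*6*1)*(-102)) - 1*(-5230)) = -6759 - ((-126 - (-750) - 6*1*(-102)) + 5230) = -6759 - ((-126 - 125*(-6) - 6*(-102)) + 5230) = -6759 - ((-126 + 750 + 612) + 5230) = -6759 - (1236 + 5230) = -6759 - 1*6466 = -6759 - 6466 = -13225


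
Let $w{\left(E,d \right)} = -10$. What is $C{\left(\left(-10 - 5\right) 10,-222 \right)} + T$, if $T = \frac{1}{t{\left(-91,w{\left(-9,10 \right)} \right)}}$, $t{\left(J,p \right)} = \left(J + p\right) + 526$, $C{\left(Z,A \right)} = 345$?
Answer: $\frac{146626}{425} \approx 345.0$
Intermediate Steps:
$t{\left(J,p \right)} = 526 + J + p$
$T = \frac{1}{425}$ ($T = \frac{1}{526 - 91 - 10} = \frac{1}{425} \approx 0.0023529$)
$C{\left(\left(-10 - 5\right) 10,-222 \right)} + T = 345 + \frac{1}{425} = \frac{146626}{425}$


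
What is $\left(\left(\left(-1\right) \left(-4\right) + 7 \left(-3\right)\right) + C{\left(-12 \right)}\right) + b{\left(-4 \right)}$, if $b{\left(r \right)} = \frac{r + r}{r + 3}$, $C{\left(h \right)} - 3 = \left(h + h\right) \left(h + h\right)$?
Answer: $570$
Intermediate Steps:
$C{\left(h \right)} = 3 + 4 h^{2}$ ($C{\left(h \right)} = 3 + \left(h + h\right) \left(h + h\right) = 3 + 2 h 2 h = 3 + 4 h^{2}$)
$b{\left(r \right)} = \frac{2 r}{3 + r}$
$\left(\left(\left(-1\right) \left(-4\right) + 7 \left(-3\right)\right) + C{\left(-12 \right)}\right) + b{\left(-4 \right)} = \left(\left(\left(-1\right) \left(-4\right) + 7 \left(-3\right)\right) + \left(3 + 4 \left(-12\right)^{2}\right)\right) + 2 \left(-4\right) \frac{1}{3 - 4} = \left(\left(4 - 21\right) + \left(3 + 4 \cdot 144\right)\right) + 2 \left(-4\right) \frac{1}{-1} = \left(-17 + \left(3 + 576\right)\right) + 2 \left(-4\right) \left(-1\right) = \left(-17 + 579\right) + 8 = 562 + 8 = 570$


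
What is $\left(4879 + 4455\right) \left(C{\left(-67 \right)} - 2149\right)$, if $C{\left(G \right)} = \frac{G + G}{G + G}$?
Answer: $-20049432$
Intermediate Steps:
$C{\left(G \right)} = 1$ ($C{\left(G \right)} = \frac{2 G}{2 G} = 2 G \frac{1}{2 G} = 1$)
$\left(4879 + 4455\right) \left(C{\left(-67 \right)} - 2149\right) = \left(4879 + 4455\right) \left(1 - 2149\right) = 9334 \left(-2148\right) = -20049432$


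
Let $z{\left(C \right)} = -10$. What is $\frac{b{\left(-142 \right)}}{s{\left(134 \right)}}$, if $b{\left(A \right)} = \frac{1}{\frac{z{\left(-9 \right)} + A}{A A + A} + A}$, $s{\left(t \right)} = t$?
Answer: $- \frac{10011}{190499492} \approx -5.2551 \cdot 10^{-5}$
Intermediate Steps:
$b{\left(A \right)} = \frac{1}{A + \frac{-10 + A}{A + A^{2}}}$ ($b{\left(A \right)} = \frac{1}{\frac{-10 + A}{A A + A} + A} = \frac{1}{\frac{-10 + A}{A^{2} + A} + A} = \frac{1}{\frac{-10 + A}{A + A^{2}} + A} = \frac{1}{A + \frac{-10 + A}{A + A^{2}}}$)
$\frac{b{\left(-142 \right)}}{s{\left(134 \right)}} = \frac{\left(-142\right) \frac{1}{-10 - 142 + \left(-142\right)^{2} + \left(-142\right)^{3}} \left(1 - 142\right)}{134} = \left(-142\right) \frac{1}{-10 - 142 + 20164 - 2863288} \left(-141\right) \frac{1}{134} = \left(-142\right) \frac{1}{-2843276} \left(-141\right) \frac{1}{134} = \left(-142\right) \left(- \frac{1}{2843276}\right) \left(-141\right) \frac{1}{134} = \left(- \frac{10011}{1421638}\right) \frac{1}{134} = - \frac{10011}{190499492}$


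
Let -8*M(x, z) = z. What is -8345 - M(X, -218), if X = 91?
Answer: -33489/4 ≈ -8372.3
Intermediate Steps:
M(x, z) = -z/8
-8345 - M(X, -218) = -8345 - (-1)*(-218)/8 = -8345 - 1*109/4 = -8345 - 109/4 = -33489/4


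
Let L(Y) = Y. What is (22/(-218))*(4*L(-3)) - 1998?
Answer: -217650/109 ≈ -1996.8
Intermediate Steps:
(22/(-218))*(4*L(-3)) - 1998 = (22/(-218))*(4*(-3)) - 1998 = (22*(-1/218))*(-12) - 1998 = -11/109*(-12) - 1998 = 132/109 - 1998 = -217650/109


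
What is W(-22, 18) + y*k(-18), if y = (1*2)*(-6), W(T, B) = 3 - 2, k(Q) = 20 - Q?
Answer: -455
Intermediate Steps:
W(T, B) = 1
y = -12 (y = 2*(-6) = -12)
W(-22, 18) + y*k(-18) = 1 - 12*(20 - 1*(-18)) = 1 - 12*(20 + 18) = 1 - 12*38 = 1 - 456 = -455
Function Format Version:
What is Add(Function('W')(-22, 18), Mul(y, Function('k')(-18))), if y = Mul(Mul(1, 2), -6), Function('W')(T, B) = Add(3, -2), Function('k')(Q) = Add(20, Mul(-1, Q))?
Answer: -455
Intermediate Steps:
Function('W')(T, B) = 1
y = -12 (y = Mul(2, -6) = -12)
Add(Function('W')(-22, 18), Mul(y, Function('k')(-18))) = Add(1, Mul(-12, Add(20, Mul(-1, -18)))) = Add(1, Mul(-12, Add(20, 18))) = Add(1, Mul(-12, 38)) = Add(1, -456) = -455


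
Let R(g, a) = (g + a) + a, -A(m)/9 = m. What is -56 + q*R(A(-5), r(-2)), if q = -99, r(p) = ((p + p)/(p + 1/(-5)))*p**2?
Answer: -5951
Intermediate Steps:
A(m) = -9*m
r(p) = 2*p**3/(-1/5 + p) (r(p) = ((2*p)/(p - 1/5))*p**2 = ((2*p)/(-1/5 + p))*p**2 = (2*p/(-1/5 + p))*p**2 = 2*p**3/(-1/5 + p))
R(g, a) = g + 2*a (R(g, a) = (a + g) + a = g + 2*a)
-56 + q*R(A(-5), r(-2)) = -56 - 99*(-9*(-5) + 2*(10*(-2)**3/(-1 + 5*(-2)))) = -56 - 99*(45 + 2*(10*(-8)/(-1 - 10))) = -56 - 99*(45 + 2*(10*(-8)/(-11))) = -56 - 99*(45 + 2*(10*(-8)*(-1/11))) = -56 - 99*(45 + 2*(80/11)) = -56 - 99*(45 + 160/11) = -56 - 99*655/11 = -56 - 5895 = -5951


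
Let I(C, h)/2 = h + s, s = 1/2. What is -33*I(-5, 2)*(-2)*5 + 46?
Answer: 1696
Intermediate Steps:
s = ½ ≈ 0.50000
I(C, h) = 1 + 2*h (I(C, h) = 2*(h + ½) = 2*(½ + h) = 1 + 2*h)
-33*I(-5, 2)*(-2)*5 + 46 = -33*(1 + 2*2)*(-2)*5 + 46 = -33*(1 + 4)*(-2)*5 + 46 = -33*5*(-2)*5 + 46 = -(-330)*5 + 46 = -33*(-50) + 46 = 1650 + 46 = 1696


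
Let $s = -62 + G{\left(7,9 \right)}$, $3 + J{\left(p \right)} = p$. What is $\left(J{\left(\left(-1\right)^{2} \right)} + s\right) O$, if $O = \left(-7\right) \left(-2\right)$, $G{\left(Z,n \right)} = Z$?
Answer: $-798$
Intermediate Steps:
$O = 14$
$J{\left(p \right)} = -3 + p$
$s = -55$ ($s = -62 + 7 = -55$)
$\left(J{\left(\left(-1\right)^{2} \right)} + s\right) O = \left(\left(-3 + \left(-1\right)^{2}\right) - 55\right) 14 = \left(\left(-3 + 1\right) - 55\right) 14 = \left(-2 - 55\right) 14 = \left(-57\right) 14 = -798$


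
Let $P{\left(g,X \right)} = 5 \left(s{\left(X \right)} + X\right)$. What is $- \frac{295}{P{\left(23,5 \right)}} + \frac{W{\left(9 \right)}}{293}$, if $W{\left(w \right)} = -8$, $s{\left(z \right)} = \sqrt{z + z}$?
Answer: $- \frac{17311}{879} + \frac{59 \sqrt{10}}{15} \approx -7.2557$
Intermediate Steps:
$s{\left(z \right)} = \sqrt{2} \sqrt{z}$ ($s{\left(z \right)} = \sqrt{2 z} = \sqrt{2} \sqrt{z}$)
$P{\left(g,X \right)} = 5 X + 5 \sqrt{2} \sqrt{X}$ ($P{\left(g,X \right)} = 5 \left(\sqrt{2} \sqrt{X} + X\right) = 5 \left(X + \sqrt{2} \sqrt{X}\right) = 5 X + 5 \sqrt{2} \sqrt{X}$)
$- \frac{295}{P{\left(23,5 \right)}} + \frac{W{\left(9 \right)}}{293} = - \frac{295}{5 \cdot 5 + 5 \sqrt{2} \sqrt{5}} - \frac{8}{293} = - \frac{295}{25 + 5 \sqrt{10}} - \frac{8}{293} = - \frac{8}{293} - \frac{295}{25 + 5 \sqrt{10}}$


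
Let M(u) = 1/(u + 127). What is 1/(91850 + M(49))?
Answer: 176/16165601 ≈ 1.0887e-5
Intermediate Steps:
M(u) = 1/(127 + u)
1/(91850 + M(49)) = 1/(91850 + 1/(127 + 49)) = 1/(91850 + 1/176) = 1/(16165601/176) = 176/16165601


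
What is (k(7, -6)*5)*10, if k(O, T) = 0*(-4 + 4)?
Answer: 0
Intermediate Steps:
k(O, T) = 0 (k(O, T) = 0*0 = 0)
(k(7, -6)*5)*10 = (0*5)*10 = 0*10 = 0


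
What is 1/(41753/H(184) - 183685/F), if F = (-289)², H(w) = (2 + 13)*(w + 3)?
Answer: 810645/10283792 ≈ 0.078827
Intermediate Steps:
H(w) = 45 + 15*w (H(w) = 15*(3 + w) = 45 + 15*w)
F = 83521
1/(41753/H(184) - 183685/F) = 1/(41753/(45 + 15*184) - 183685/83521) = 1/(41753/(45 + 2760) - 183685*1/83521) = 1/(41753/2805 - 10805/4913) = 1/(10283792/810645) = 810645/10283792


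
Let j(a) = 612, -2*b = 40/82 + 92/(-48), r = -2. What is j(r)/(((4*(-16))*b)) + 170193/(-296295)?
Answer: -1938422321/138863590 ≈ -13.959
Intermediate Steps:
b = 703/984 (b = -(40/82 + 92/(-48))/2 = -(40*(1/82) + 92*(-1/48))/2 = -(20/41 - 23/12)/2 = -1/2*(-703/492) = 703/984 ≈ 0.71443)
j(r)/(((4*(-16))*b)) + 170193/(-296295) = 612/(((4*(-16))*(703/984))) + 170193/(-296295) = 612/((-64*703/984)) + 170193*(-1/296295) = 612/(-5624/123) - 56731/98765 = 612*(-123/5624) - 56731/98765 = -18819/1406 - 56731/98765 = -1938422321/138863590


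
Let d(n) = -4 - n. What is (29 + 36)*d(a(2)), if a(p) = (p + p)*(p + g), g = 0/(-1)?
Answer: -780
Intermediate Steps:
g = 0 (g = 0*(-1) = 0)
a(p) = 2*p² (a(p) = (p + p)*(p + 0) = (2*p)*p = 2*p²)
(29 + 36)*d(a(2)) = (29 + 36)*(-4 - 2*2²) = 65*(-4 - 2*4) = 65*(-4 - 1*8) = 65*(-4 - 8) = 65*(-12) = -780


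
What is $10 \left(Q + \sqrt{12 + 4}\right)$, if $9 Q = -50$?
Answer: $- \frac{140}{9} \approx -15.556$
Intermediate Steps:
$Q = - \frac{50}{9}$ ($Q = \frac{1}{9} \left(-50\right) = - \frac{50}{9} \approx -5.5556$)
$10 \left(Q + \sqrt{12 + 4}\right) = 10 \left(- \frac{50}{9} + \sqrt{12 + 4}\right) = 10 \left(- \frac{50}{9} + \sqrt{16}\right) = 10 \left(- \frac{50}{9} + 4\right) = 10 \left(- \frac{14}{9}\right) = - \frac{140}{9}$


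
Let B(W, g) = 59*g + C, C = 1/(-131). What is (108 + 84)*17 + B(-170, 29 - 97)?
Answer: -97989/131 ≈ -748.01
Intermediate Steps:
C = -1/131 ≈ -0.0076336
B(W, g) = -1/131 + 59*g (B(W, g) = 59*g - 1/131 = -1/131 + 59*g)
(108 + 84)*17 + B(-170, 29 - 97) = (108 + 84)*17 + (-1/131 + 59*(29 - 97)) = 192*17 + (-1/131 + 59*(-68)) = 3264 + (-1/131 - 4012) = 3264 - 525573/131 = -97989/131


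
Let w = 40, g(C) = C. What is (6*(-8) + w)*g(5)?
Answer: -40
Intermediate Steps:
(6*(-8) + w)*g(5) = (6*(-8) + 40)*5 = (-48 + 40)*5 = -8*5 = -40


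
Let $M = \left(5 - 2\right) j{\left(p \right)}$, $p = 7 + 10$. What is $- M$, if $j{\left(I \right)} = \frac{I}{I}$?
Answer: $-3$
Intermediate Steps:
$p = 17$
$j{\left(I \right)} = 1$
$M = 3$ ($M = \left(5 - 2\right) 1 = 3 \cdot 1 = 3$)
$- M = \left(-1\right) 3 = -3$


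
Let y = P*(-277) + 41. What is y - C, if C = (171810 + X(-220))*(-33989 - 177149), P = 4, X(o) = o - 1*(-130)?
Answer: 36256616293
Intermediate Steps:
X(o) = 130 + o (X(o) = o + 130 = 130 + o)
C = -36256617360 (C = (171810 + (130 - 220))*(-33989 - 177149) = (171810 - 90)*(-211138) = 171720*(-211138) = -36256617360)
y = -1067 (y = 4*(-277) + 41 = -1108 + 41 = -1067)
y - C = -1067 - 1*(-36256617360) = -1067 + 36256617360 = 36256616293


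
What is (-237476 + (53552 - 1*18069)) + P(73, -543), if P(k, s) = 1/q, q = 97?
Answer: -19593320/97 ≈ -2.0199e+5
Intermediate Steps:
P(k, s) = 1/97
(-237476 + (53552 - 1*18069)) + P(73, -543) = (-237476 + (53552 - 1*18069)) + 1/97 = (-237476 + (53552 - 18069)) + 1/97 = (-237476 + 35483) + 1/97 = -201993 + 1/97 = -19593320/97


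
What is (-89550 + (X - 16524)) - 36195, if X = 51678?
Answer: -90591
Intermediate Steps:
(-89550 + (X - 16524)) - 36195 = (-89550 + (51678 - 16524)) - 36195 = (-89550 + 35154) - 36195 = -54396 - 36195 = -90591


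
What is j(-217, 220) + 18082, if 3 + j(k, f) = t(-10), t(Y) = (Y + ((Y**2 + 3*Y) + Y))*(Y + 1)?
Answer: 17629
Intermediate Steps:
t(Y) = (1 + Y)*(Y**2 + 5*Y) (t(Y) = (Y + (Y**2 + 4*Y))*(1 + Y) = (Y**2 + 5*Y)*(1 + Y) = (1 + Y)*(Y**2 + 5*Y))
j(k, f) = -453 (j(k, f) = -3 - 10*(5 + (-10)**2 + 6*(-10)) = -3 - 10*(5 + 100 - 60) = -3 - 10*45 = -3 - 450 = -453)
j(-217, 220) + 18082 = -453 + 18082 = 17629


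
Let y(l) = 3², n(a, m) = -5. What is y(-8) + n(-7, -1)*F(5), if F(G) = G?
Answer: -16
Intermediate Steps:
y(l) = 9
y(-8) + n(-7, -1)*F(5) = 9 - 5*5 = 9 - 25 = -16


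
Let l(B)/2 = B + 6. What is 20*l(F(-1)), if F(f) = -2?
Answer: 160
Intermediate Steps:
l(B) = 12 + 2*B (l(B) = 2*(B + 6) = 2*(6 + B) = 12 + 2*B)
20*l(F(-1)) = 20*(12 + 2*(-2)) = 20*(12 - 4) = 20*8 = 160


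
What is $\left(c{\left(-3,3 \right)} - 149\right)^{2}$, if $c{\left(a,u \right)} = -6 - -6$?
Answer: $22201$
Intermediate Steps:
$c{\left(a,u \right)} = 0$ ($c{\left(a,u \right)} = -6 + 6 = 0$)
$\left(c{\left(-3,3 \right)} - 149\right)^{2} = \left(0 - 149\right)^{2} = \left(-149\right)^{2} = 22201$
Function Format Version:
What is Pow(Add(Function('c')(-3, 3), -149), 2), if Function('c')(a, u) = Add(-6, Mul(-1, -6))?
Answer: 22201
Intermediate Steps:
Function('c')(a, u) = 0 (Function('c')(a, u) = Add(-6, 6) = 0)
Pow(Add(Function('c')(-3, 3), -149), 2) = Pow(Add(0, -149), 2) = Pow(-149, 2) = 22201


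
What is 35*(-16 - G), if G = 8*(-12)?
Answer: 2800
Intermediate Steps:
G = -96
35*(-16 - G) = 35*(-16 - 1*(-96)) = 35*(-16 + 96) = 35*80 = 2800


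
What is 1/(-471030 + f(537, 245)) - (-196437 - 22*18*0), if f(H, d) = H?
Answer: 92422233440/470493 ≈ 1.9644e+5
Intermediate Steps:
1/(-471030 + f(537, 245)) - (-196437 - 22*18*0) = 1/(-471030 + 537) - (-196437 - 22*18*0) = 1/(-470493) - (-196437 - 396*0) = -1/470493 - (-196437 + 0) = -1/470493 - 1*(-196437) = -1/470493 + 196437 = 92422233440/470493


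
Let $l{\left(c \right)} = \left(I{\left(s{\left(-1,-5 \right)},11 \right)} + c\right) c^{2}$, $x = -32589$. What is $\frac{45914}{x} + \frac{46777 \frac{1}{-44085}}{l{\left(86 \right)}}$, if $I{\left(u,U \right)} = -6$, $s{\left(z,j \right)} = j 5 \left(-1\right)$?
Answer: $- \frac{399210690304951}{283352803646400} \approx -1.4089$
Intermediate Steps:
$s{\left(z,j \right)} = - 5 j$ ($s{\left(z,j \right)} = 5 j \left(-1\right) = - 5 j$)
$l{\left(c \right)} = c^{2} \left(-6 + c\right)$ ($l{\left(c \right)} = \left(-6 + c\right) c^{2} = c^{2} \left(-6 + c\right)$)
$\frac{45914}{x} + \frac{46777 \frac{1}{-44085}}{l{\left(86 \right)}} = \frac{45914}{-32589} + \frac{46777 \frac{1}{-44085}}{86^{2} \left(-6 + 86\right)} = 45914 \left(- \frac{1}{32589}\right) + \frac{46777 \left(- \frac{1}{44085}\right)}{7396 \cdot 80} = - \frac{45914}{32589} - \frac{46777}{44085 \cdot 591680} = - \frac{45914}{32589} - \frac{46777}{26084212800} = - \frac{399210690304951}{283352803646400}$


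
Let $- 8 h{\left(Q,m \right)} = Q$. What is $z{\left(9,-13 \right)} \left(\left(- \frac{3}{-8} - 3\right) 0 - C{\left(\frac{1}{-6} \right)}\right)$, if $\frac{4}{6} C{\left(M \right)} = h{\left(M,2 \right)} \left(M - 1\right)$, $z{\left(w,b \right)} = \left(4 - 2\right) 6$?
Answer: $\frac{7}{16} \approx 0.4375$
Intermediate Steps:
$h{\left(Q,m \right)} = - \frac{Q}{8}$
$z{\left(w,b \right)} = 12$ ($z{\left(w,b \right)} = 2 \cdot 6 = 12$)
$C{\left(M \right)} = - \frac{3 M \left(-1 + M\right)}{16}$ ($C{\left(M \right)} = \frac{3 - \frac{M}{8} \left(M - 1\right)}{2} = \frac{3 - \frac{M}{8} \left(-1 + M\right)}{2} = \frac{3 \left(- \frac{M \left(-1 + M\right)}{8}\right)}{2} = - \frac{3 M \left(-1 + M\right)}{16}$)
$z{\left(9,-13 \right)} \left(\left(- \frac{3}{-8} - 3\right) 0 - C{\left(\frac{1}{-6} \right)}\right) = 12 \left(\left(- \frac{3}{-8} - 3\right) 0 - \frac{3 \left(1 - \frac{1}{-6}\right)}{16 \left(-6\right)}\right) = 12 \left(\left(\left(-3\right) \left(- \frac{1}{8}\right) - 3\right) 0 - \frac{3}{16} \left(- \frac{1}{6}\right) \left(1 - - \frac{1}{6}\right)\right) = 12 \left(\left(\frac{3}{8} - 3\right) 0 - \frac{3}{16} \left(- \frac{1}{6}\right) \left(1 + \frac{1}{6}\right)\right) = 12 \left(\left(- \frac{21}{8}\right) 0 - \frac{3}{16} \left(- \frac{1}{6}\right) \frac{7}{6}\right) = 12 \left(0 - - \frac{7}{192}\right) = 12 \left(0 + \frac{7}{192}\right) = 12 \cdot \frac{7}{192} = \frac{7}{16}$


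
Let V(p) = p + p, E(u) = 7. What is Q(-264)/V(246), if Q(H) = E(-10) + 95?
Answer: 17/82 ≈ 0.20732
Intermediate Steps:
V(p) = 2*p
Q(H) = 102 (Q(H) = 7 + 95 = 102)
Q(-264)/V(246) = 102/((2*246)) = 102/492 = 102*(1/492) = 17/82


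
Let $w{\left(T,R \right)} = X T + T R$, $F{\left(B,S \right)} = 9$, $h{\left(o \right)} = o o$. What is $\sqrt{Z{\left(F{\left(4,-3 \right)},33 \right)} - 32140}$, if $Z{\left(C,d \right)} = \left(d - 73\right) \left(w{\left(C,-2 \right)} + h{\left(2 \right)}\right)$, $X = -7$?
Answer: $2 i \sqrt{7265} \approx 170.47 i$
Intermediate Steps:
$h{\left(o \right)} = o^{2}$
$w{\left(T,R \right)} = - 7 T + R T$ ($w{\left(T,R \right)} = - 7 T + T R = - 7 T + R T$)
$Z{\left(C,d \right)} = \left(-73 + d\right) \left(4 - 9 C\right)$ ($Z{\left(C,d \right)} = \left(d - 73\right) \left(C \left(-7 - 2\right) + 2^{2}\right) = \left(-73 + d\right) \left(C \left(-9\right) + 4\right) = \left(-73 + d\right) \left(- 9 C + 4\right) = \left(-73 + d\right) \left(4 - 9 C\right)$)
$\sqrt{Z{\left(F{\left(4,-3 \right)},33 \right)} - 32140} = \sqrt{\left(-292 + 4 \cdot 33 + 657 \cdot 9 - 81 \cdot 33\right) - 32140} = \sqrt{\left(-292 + 132 + 5913 - 2673\right) - 32140} = \sqrt{3080 - 32140} = \sqrt{-29060} = 2 i \sqrt{7265}$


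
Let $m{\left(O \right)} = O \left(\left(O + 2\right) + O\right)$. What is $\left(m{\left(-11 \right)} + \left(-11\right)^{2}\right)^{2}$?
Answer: $116281$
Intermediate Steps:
$m{\left(O \right)} = O \left(2 + 2 O\right)$ ($m{\left(O \right)} = O \left(\left(2 + O\right) + O\right) = O \left(2 + 2 O\right)$)
$\left(m{\left(-11 \right)} + \left(-11\right)^{2}\right)^{2} = \left(2 \left(-11\right) \left(1 - 11\right) + \left(-11\right)^{2}\right)^{2} = \left(2 \left(-11\right) \left(-10\right) + 121\right)^{2} = \left(220 + 121\right)^{2} = 341^{2} = 116281$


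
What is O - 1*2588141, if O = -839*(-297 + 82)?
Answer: -2407756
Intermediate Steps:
O = 180385 (O = -839*(-215) = 180385)
O - 1*2588141 = 180385 - 1*2588141 = 180385 - 2588141 = -2407756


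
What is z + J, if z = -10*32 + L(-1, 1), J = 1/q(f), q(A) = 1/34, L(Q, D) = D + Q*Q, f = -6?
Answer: -284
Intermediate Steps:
L(Q, D) = D + Q**2
q(A) = 1/34
J = 34 (J = 1/(1/34) = 34)
z = -318 (z = -10*32 + (1 + (-1)**2) = -320 + (1 + 1) = -320 + 2 = -318)
z + J = -318 + 34 = -284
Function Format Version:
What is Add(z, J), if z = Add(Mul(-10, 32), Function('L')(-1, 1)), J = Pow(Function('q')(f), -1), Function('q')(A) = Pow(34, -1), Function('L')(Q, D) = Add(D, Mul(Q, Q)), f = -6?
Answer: -284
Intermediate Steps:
Function('L')(Q, D) = Add(D, Pow(Q, 2))
Function('q')(A) = Rational(1, 34)
J = 34 (J = Pow(Rational(1, 34), -1) = 34)
z = -318 (z = Add(Mul(-10, 32), Add(1, Pow(-1, 2))) = Add(-320, Add(1, 1)) = Add(-320, 2) = -318)
Add(z, J) = Add(-318, 34) = -284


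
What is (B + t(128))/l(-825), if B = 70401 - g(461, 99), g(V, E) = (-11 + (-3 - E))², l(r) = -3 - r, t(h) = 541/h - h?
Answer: 7361053/105216 ≈ 69.961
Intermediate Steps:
t(h) = -h + 541/h
g(V, E) = (-14 - E)²
B = 57632 (B = 70401 - (14 + 99)² = 70401 - 1*113² = 70401 - 1*12769 = 70401 - 12769 = 57632)
(B + t(128))/l(-825) = (57632 + (-1*128 + 541/128))/(-3 - 1*(-825)) = (57632 + (-128 + 541*(1/128)))/(-3 + 825) = (57632 + (-128 + 541/128))/822 = (57632 - 15843/128)*(1/822) = (7361053/128)*(1/822) = 7361053/105216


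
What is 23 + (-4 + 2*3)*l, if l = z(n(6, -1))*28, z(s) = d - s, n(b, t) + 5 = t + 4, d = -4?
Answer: -89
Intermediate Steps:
n(b, t) = -1 + t (n(b, t) = -5 + (t + 4) = -5 + (4 + t) = -1 + t)
z(s) = -4 - s
l = -56 (l = (-4 - (-1 - 1))*28 = (-4 - 1*(-2))*28 = (-4 + 2)*28 = -2*28 = -56)
23 + (-4 + 2*3)*l = 23 + (-4 + 2*3)*(-56) = 23 + (-4 + 6)*(-56) = 23 + 2*(-56) = 23 - 112 = -89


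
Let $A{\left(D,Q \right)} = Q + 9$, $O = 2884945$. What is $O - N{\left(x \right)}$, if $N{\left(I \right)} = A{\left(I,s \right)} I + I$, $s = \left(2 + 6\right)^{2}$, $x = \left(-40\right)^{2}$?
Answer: $2766545$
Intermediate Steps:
$x = 1600$
$s = 64$ ($s = 8^{2} = 64$)
$A{\left(D,Q \right)} = 9 + Q$
$N{\left(I \right)} = 74 I$ ($N{\left(I \right)} = \left(9 + 64\right) I + I = 73 I + I = 74 I$)
$O - N{\left(x \right)} = 2884945 - 74 \cdot 1600 = 2884945 - 118400 = 2766545$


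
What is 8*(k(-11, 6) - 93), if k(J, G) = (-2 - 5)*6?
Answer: -1080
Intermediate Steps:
k(J, G) = -42 (k(J, G) = -7*6 = -42)
8*(k(-11, 6) - 93) = 8*(-42 - 93) = 8*(-135) = -1080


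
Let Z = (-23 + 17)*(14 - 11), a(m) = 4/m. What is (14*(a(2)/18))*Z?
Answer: -28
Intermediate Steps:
Z = -18 (Z = -6*3 = -18)
(14*(a(2)/18))*Z = (14*((4/2)/18))*(-18) = (14*((4*(½))*(1/18)))*(-18) = (14*(2*(1/18)))*(-18) = (14*(⅑))*(-18) = (14/9)*(-18) = -28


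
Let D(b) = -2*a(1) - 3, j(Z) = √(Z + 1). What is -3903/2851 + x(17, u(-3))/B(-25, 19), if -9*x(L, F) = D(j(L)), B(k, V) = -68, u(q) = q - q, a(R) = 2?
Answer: -2408593/1744812 ≈ -1.3804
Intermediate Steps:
u(q) = 0
j(Z) = √(1 + Z)
D(b) = -7 (D(b) = -2*2 - 3 = -4 - 3 = -7)
x(L, F) = 7/9 (x(L, F) = -⅑*(-7) = 7/9)
-3903/2851 + x(17, u(-3))/B(-25, 19) = -3903/2851 + (7/9)/(-68) = -3903*1/2851 + (7/9)*(-1/68) = -3903/2851 - 7/612 = -2408593/1744812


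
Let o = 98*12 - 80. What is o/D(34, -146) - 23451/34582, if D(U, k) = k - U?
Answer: -10530763/1556190 ≈ -6.7670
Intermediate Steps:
o = 1096 (o = 1176 - 80 = 1096)
o/D(34, -146) - 23451/34582 = 1096/(-146 - 1*34) - 23451/34582 = 1096/(-146 - 34) - 23451*1/34582 = 1096/(-180) - 23451/34582 = 1096*(-1/180) - 23451/34582 = -274/45 - 23451/34582 = -10530763/1556190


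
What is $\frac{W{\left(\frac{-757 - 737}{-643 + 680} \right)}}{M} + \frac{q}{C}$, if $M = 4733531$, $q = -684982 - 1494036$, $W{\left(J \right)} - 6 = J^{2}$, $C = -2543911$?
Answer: $\frac{14126180023369652}{16485062082665429} \approx 0.85691$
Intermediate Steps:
$W{\left(J \right)} = 6 + J^{2}$
$q = -2179018$
$\frac{W{\left(\frac{-757 - 737}{-643 + 680} \right)}}{M} + \frac{q}{C} = \frac{6 + \left(\frac{-757 - 737}{-643 + 680}\right)^{2}}{4733531} - \frac{2179018}{-2543911} = \left(6 + \left(- \frac{1494}{37}\right)^{2}\right) \frac{1}{4733531} - - \frac{2179018}{2543911} = \left(6 + \left(\left(-1494\right) \frac{1}{37}\right)^{2}\right) \frac{1}{4733531} + \frac{2179018}{2543911} = \left(6 + \left(- \frac{1494}{37}\right)^{2}\right) \frac{1}{4733531} + \frac{2179018}{2543911} = \left(6 + \frac{2232036}{1369}\right) \frac{1}{4733531} + \frac{2179018}{2543911} = \frac{2240250}{1369} \cdot \frac{1}{4733531} + \frac{2179018}{2543911} = \frac{2240250}{6480203939} + \frac{2179018}{2543911} = \frac{14126180023369652}{16485062082665429}$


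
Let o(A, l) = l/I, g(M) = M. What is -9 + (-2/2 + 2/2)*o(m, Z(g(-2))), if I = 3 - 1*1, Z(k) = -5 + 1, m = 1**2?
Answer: -9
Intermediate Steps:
m = 1
Z(k) = -4
I = 2 (I = 3 - 1 = 2)
o(A, l) = l/2
-9 + (-2/2 + 2/2)*o(m, Z(g(-2))) = -9 + (-2/2 + 2/2)*((1/2)*(-4)) = -9 + (-2*1/2 + 2*(1/2))*(-2) = -9 + (-1 + 1)*(-2) = -9 + 0*(-2) = -9 + 0 = -9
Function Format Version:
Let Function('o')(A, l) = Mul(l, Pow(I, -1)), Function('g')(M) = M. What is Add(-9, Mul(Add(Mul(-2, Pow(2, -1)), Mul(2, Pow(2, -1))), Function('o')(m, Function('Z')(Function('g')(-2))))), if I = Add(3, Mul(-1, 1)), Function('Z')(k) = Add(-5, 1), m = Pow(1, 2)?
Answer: -9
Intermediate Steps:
m = 1
Function('Z')(k) = -4
I = 2 (I = Add(3, -1) = 2)
Function('o')(A, l) = Mul(Rational(1, 2), l) (Function('o')(A, l) = Mul(l, Pow(2, -1)) = Mul(l, Rational(1, 2)) = Mul(Rational(1, 2), l))
Add(-9, Mul(Add(Mul(-2, Pow(2, -1)), Mul(2, Pow(2, -1))), Function('o')(m, Function('Z')(Function('g')(-2))))) = Add(-9, Mul(Add(Mul(-2, Pow(2, -1)), Mul(2, Pow(2, -1))), Mul(Rational(1, 2), -4))) = Add(-9, Mul(Add(Mul(-2, Rational(1, 2)), Mul(2, Rational(1, 2))), -2)) = Add(-9, Mul(Add(-1, 1), -2)) = Add(-9, Mul(0, -2)) = Add(-9, 0) = -9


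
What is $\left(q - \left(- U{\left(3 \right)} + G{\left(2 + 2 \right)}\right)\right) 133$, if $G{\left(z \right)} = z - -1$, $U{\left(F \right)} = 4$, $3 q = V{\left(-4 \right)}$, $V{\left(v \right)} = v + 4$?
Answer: $-133$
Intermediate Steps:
$V{\left(v \right)} = 4 + v$
$q = 0$ ($q = \frac{4 - 4}{3} = \frac{1}{3} \cdot 0 = 0$)
$G{\left(z \right)} = 1 + z$ ($G{\left(z \right)} = z + 1 = 1 + z$)
$\left(q - \left(- U{\left(3 \right)} + G{\left(2 + 2 \right)}\right)\right) 133 = \left(0 + \left(4 - \left(1 + \left(2 + 2\right)\right)\right)\right) 133 = \left(0 + \left(4 - \left(1 + 4\right)\right)\right) 133 = \left(0 + \left(4 - 5\right)\right) 133 = \left(0 - 1\right) 133 = \left(-1\right) 133 = -133$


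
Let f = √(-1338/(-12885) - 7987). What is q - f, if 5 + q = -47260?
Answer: -47265 - I*√147334473105/4295 ≈ -47265.0 - 89.369*I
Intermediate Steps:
q = -47265 (q = -5 - 47260 = -47265)
f = I*√147334473105/4295 (f = √(-1338*(-1/12885) - 7987) = √(446/4295 - 7987) = √(-34303719/4295) = I*√147334473105/4295 ≈ 89.369*I)
q - f = -47265 - I*√147334473105/4295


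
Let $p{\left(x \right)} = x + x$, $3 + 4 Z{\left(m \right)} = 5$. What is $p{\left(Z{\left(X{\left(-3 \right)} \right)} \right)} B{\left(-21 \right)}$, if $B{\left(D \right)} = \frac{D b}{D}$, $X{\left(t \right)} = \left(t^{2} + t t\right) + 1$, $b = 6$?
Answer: $6$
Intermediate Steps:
$X{\left(t \right)} = 1 + 2 t^{2}$ ($X{\left(t \right)} = \left(t^{2} + t^{2}\right) + 1 = 2 t^{2} + 1 = 1 + 2 t^{2}$)
$Z{\left(m \right)} = \frac{1}{2}$ ($Z{\left(m \right)} = - \frac{3}{4} + \frac{1}{4} \cdot 5 = - \frac{3}{4} + \frac{5}{4} = \frac{1}{2}$)
$B{\left(D \right)} = 6$ ($B{\left(D \right)} = \frac{D 6}{D} = \frac{6 D}{D} = 6$)
$p{\left(x \right)} = 2 x$
$p{\left(Z{\left(X{\left(-3 \right)} \right)} \right)} B{\left(-21 \right)} = 2 \cdot \frac{1}{2} \cdot 6 = 1 \cdot 6 = 6$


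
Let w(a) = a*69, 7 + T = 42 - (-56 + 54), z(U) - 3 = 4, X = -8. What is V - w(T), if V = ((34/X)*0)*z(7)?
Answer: -2553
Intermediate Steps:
z(U) = 7 (z(U) = 3 + 4 = 7)
V = 0 (V = ((34/(-8))*0)*7 = ((34*(-⅛))*0)*7 = -17/4*0*7 = 0*7 = 0)
T = 37 (T = -7 + (42 - (-56 + 54)) = -7 + (42 - 1*(-2)) = -7 + (42 + 2) = -7 + 44 = 37)
w(a) = 69*a
V - w(T) = 0 - 69*37 = 0 - 1*2553 = 0 - 2553 = -2553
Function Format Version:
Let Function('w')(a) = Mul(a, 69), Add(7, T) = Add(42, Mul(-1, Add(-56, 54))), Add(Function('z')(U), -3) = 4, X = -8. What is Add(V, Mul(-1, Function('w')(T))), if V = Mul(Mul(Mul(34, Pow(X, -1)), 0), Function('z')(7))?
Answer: -2553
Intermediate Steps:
Function('z')(U) = 7 (Function('z')(U) = Add(3, 4) = 7)
V = 0 (V = Mul(Mul(Mul(34, Pow(-8, -1)), 0), 7) = Mul(Mul(Mul(34, Rational(-1, 8)), 0), 7) = Mul(Mul(Rational(-17, 4), 0), 7) = Mul(0, 7) = 0)
T = 37 (T = Add(-7, Add(42, Mul(-1, Add(-56, 54)))) = Add(-7, Add(42, Mul(-1, -2))) = Add(-7, Add(42, 2)) = Add(-7, 44) = 37)
Function('w')(a) = Mul(69, a)
Add(V, Mul(-1, Function('w')(T))) = Add(0, Mul(-1, Mul(69, 37))) = Add(0, Mul(-1, 2553)) = Add(0, -2553) = -2553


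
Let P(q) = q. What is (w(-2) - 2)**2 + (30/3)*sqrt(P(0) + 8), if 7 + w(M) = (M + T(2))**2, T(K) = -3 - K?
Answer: 1600 + 20*sqrt(2) ≈ 1628.3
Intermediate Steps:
w(M) = -7 + (-5 + M)**2 (w(M) = -7 + (M + (-3 - 1*2))**2 = -7 + (M + (-3 - 2))**2 = -7 + (M - 5)**2 = -7 + (-5 + M)**2)
(w(-2) - 2)**2 + (30/3)*sqrt(P(0) + 8) = ((-7 + (-5 - 2)**2) - 2)**2 + (30/3)*sqrt(0 + 8) = ((-7 + (-7)**2) - 2)**2 + (30*(1/3))*sqrt(8) = ((-7 + 49) - 2)**2 + 10*(2*sqrt(2)) = (42 - 2)**2 + 20*sqrt(2) = 40**2 + 20*sqrt(2) = 1600 + 20*sqrt(2)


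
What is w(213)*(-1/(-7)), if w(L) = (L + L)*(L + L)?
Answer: 181476/7 ≈ 25925.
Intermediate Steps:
w(L) = 4*L² (w(L) = (2*L)*(2*L) = 4*L²)
w(213)*(-1/(-7)) = (4*213²)*(-1/(-7)) = (4*45369)*(-1*(-⅐)) = 181476*(⅐) = 181476/7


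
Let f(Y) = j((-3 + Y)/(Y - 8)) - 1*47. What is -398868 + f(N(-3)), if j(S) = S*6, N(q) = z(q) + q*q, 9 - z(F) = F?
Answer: -5185787/13 ≈ -3.9891e+5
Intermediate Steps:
z(F) = 9 - F
N(q) = 9 + q**2 - q (N(q) = (9 - q) + q*q = (9 - q) + q**2 = 9 + q**2 - q)
j(S) = 6*S
f(Y) = -47 + 6*(-3 + Y)/(-8 + Y) (f(Y) = 6*((-3 + Y)/(Y - 8)) - 1*47 = 6*((-3 + Y)/(-8 + Y)) - 47 = 6*(-3 + Y)/(-8 + Y) - 47 = -47 + 6*(-3 + Y)/(-8 + Y))
-398868 + f(N(-3)) = -398868 + (358 - 41*(9 + (-3)**2 - 1*(-3)))/(-8 + (9 + (-3)**2 - 1*(-3))) = -398868 + (358 - 41*(9 + 9 + 3))/(-8 + (9 + 9 + 3)) = -398868 + (358 - 41*21)/(-8 + 21) = -398868 + (358 - 861)/13 = -398868 + (1/13)*(-503) = -398868 - 503/13 = -5185787/13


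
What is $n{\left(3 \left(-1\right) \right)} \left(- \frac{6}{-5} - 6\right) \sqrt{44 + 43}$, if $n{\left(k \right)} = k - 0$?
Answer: $\frac{72 \sqrt{87}}{5} \approx 134.31$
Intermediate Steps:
$n{\left(k \right)} = k$ ($n{\left(k \right)} = k + 0 = k$)
$n{\left(3 \left(-1\right) \right)} \left(- \frac{6}{-5} - 6\right) \sqrt{44 + 43} = 3 \left(-1\right) \left(- \frac{6}{-5} - 6\right) \sqrt{44 + 43} = - 3 \left(\left(-6\right) \left(- \frac{1}{5}\right) - 6\right) \sqrt{87} = - 3 \left(\frac{6}{5} - 6\right) \sqrt{87} = \left(-3\right) \left(- \frac{24}{5}\right) \sqrt{87} = \frac{72 \sqrt{87}}{5}$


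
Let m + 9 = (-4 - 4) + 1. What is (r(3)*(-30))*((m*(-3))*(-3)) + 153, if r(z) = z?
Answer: 13113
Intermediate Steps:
m = -16 (m = -9 + ((-4 - 4) + 1) = -9 + (-8 + 1) = -9 - 7 = -16)
(r(3)*(-30))*((m*(-3))*(-3)) + 153 = (3*(-30))*(-16*(-3)*(-3)) + 153 = -4320*(-3) + 153 = -90*(-144) + 153 = 12960 + 153 = 13113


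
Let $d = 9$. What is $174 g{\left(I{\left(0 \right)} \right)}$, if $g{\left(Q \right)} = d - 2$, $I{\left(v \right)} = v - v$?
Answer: $1218$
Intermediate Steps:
$I{\left(v \right)} = 0$
$g{\left(Q \right)} = 7$ ($g{\left(Q \right)} = 9 - 2 = 7$)
$174 g{\left(I{\left(0 \right)} \right)} = 174 \cdot 7 = 1218$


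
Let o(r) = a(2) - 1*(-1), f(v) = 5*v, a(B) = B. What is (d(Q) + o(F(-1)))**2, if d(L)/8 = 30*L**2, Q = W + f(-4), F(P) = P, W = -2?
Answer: 13493842569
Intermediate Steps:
o(r) = 3 (o(r) = 2 - 1*(-1) = 2 + 1 = 3)
Q = -22 (Q = -2 + 5*(-4) = -2 - 20 = -22)
d(L) = 240*L**2 (d(L) = 8*(30*L**2) = 240*L**2)
(d(Q) + o(F(-1)))**2 = (240*(-22)**2 + 3)**2 = (240*484 + 3)**2 = (116160 + 3)**2 = 116163**2 = 13493842569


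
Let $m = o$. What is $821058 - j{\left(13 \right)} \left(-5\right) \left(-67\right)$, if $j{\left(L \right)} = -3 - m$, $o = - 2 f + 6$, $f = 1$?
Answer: $823403$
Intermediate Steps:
$o = 4$ ($o = \left(-2\right) 1 + 6 = -2 + 6 = 4$)
$m = 4$
$j{\left(L \right)} = -7$ ($j{\left(L \right)} = -3 - 4 = -7$)
$821058 - j{\left(13 \right)} \left(-5\right) \left(-67\right) = 821058 - \left(-7\right) \left(-5\right) \left(-67\right) = 821058 - 35 \left(-67\right) = 821058 - -2345 = 821058 + 2345 = 823403$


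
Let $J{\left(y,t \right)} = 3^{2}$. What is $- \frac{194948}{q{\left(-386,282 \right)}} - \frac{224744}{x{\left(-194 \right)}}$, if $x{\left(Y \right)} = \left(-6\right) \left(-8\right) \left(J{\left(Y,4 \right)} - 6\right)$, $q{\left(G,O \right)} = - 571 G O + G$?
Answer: $- \frac{873049404461}{559386954} \approx -1560.7$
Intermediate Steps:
$J{\left(y,t \right)} = 9$
$q{\left(G,O \right)} = G - 571 G O$ ($q{\left(G,O \right)} = - 571 G O + G = G - 571 G O$)
$x{\left(Y \right)} = 144$ ($x{\left(Y \right)} = \left(-6\right) \left(-8\right) \left(9 - 6\right) = 48 \left(9 - 6\right) = 48 \cdot 3 = 144$)
$- \frac{194948}{q{\left(-386,282 \right)}} - \frac{224744}{x{\left(-194 \right)}} = - \frac{194948}{\left(-386\right) \left(1 - 161022\right)} - \frac{224744}{144} = - \frac{194948}{\left(-386\right) \left(1 - 161022\right)} - \frac{28093}{18} = - \frac{194948}{\left(-386\right) \left(-161021\right)} - \frac{28093}{18} = - \frac{194948}{62154106} - \frac{28093}{18} = \left(-194948\right) \frac{1}{62154106} - \frac{28093}{18} = - \frac{97474}{31077053} - \frac{28093}{18} = - \frac{873049404461}{559386954}$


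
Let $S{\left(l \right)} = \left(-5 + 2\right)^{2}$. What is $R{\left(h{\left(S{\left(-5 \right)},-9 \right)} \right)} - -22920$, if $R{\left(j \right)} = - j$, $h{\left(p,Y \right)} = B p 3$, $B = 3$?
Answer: $22839$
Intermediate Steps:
$S{\left(l \right)} = 9$ ($S{\left(l \right)} = \left(-3\right)^{2} = 9$)
$h{\left(p,Y \right)} = 9 p$ ($h{\left(p,Y \right)} = 3 p 3 = 9 p$)
$R{\left(h{\left(S{\left(-5 \right)},-9 \right)} \right)} - -22920 = - 9 \cdot 9 - -22920 = \left(-1\right) 81 + 22920 = -81 + 22920 = 22839$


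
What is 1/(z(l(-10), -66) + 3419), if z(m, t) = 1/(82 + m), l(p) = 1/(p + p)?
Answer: 1639/5603761 ≈ 0.00029248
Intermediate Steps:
l(p) = 1/(2*p)
1/(z(l(-10), -66) + 3419) = 1/(1/(82 + (½)/(-10)) + 3419) = 1/(1/(82 + (½)*(-⅒)) + 3419) = 1/(1/(82 - 1/20) + 3419) = 1/(1/(1639/20) + 3419) = 1/(20/1639 + 3419) = 1/(5603761/1639) = 1639/5603761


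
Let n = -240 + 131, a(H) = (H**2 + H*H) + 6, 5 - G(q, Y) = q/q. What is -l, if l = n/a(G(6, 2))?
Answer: 109/38 ≈ 2.8684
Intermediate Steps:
G(q, Y) = 4 (G(q, Y) = 5 - q/q = 5 - 1*1 = 5 - 1 = 4)
a(H) = 6 + 2*H**2 (a(H) = (H**2 + H**2) + 6 = 2*H**2 + 6 = 6 + 2*H**2)
n = -109
l = -109/38 (l = -109/(6 + 2*4**2) = -109/(6 + 2*16) = -109/(6 + 32) = -109/38 ≈ -2.8684)
-l = -1*(-109/38) = 109/38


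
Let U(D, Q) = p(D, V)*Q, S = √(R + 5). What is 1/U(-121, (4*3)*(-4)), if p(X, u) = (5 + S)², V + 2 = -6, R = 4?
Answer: -1/3072 ≈ -0.00032552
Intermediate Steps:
V = -8 (V = -2 - 6 = -8)
S = 3 (S = √(4 + 5) = √9 = 3)
p(X, u) = 64 (p(X, u) = (5 + 3)² = 8² = 64)
U(D, Q) = 64*Q
1/U(-121, (4*3)*(-4)) = 1/(64*((4*3)*(-4))) = 1/(64*(12*(-4))) = 1/(64*(-48)) = 1/(-3072) = -1/3072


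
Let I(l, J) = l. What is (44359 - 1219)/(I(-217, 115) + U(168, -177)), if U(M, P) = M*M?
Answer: 43140/28007 ≈ 1.5403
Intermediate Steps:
U(M, P) = M**2
(44359 - 1219)/(I(-217, 115) + U(168, -177)) = (44359 - 1219)/(-217 + 168**2) = 43140/(-217 + 28224) = 43140/28007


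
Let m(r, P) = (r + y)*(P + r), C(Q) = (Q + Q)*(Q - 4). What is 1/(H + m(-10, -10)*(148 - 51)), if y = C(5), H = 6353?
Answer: 1/6353 ≈ 0.00015741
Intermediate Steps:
C(Q) = 2*Q*(-4 + Q) (C(Q) = (2*Q)*(-4 + Q) = 2*Q*(-4 + Q))
y = 10 (y = 2*5*(-4 + 5) = 2*5*1 = 10)
m(r, P) = (10 + r)*(P + r) (m(r, P) = (r + 10)*(P + r) = (10 + r)*(P + r))
1/(H + m(-10, -10)*(148 - 51)) = 1/(6353 + ((-10)² + 10*(-10) + 10*(-10) - 10*(-10))*(148 - 51)) = 1/(6353 + (100 - 100 - 100 + 100)*97) = 1/(6353 + 0*97) = 1/(6353 + 0) = 1/6353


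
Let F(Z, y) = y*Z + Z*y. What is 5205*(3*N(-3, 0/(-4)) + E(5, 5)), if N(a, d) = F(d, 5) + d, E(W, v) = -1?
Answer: -5205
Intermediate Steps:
F(Z, y) = 2*Z*y (F(Z, y) = Z*y + Z*y = 2*Z*y)
N(a, d) = 11*d (N(a, d) = 2*d*5 + d = 10*d + d = 11*d)
5205*(3*N(-3, 0/(-4)) + E(5, 5)) = 5205*(3*(11*(0/(-4))) - 1) = 5205*(3*(11*(0*(-¼))) - 1) = 5205*(3*(11*0) - 1) = 5205*(3*0 - 1) = 5205*(0 - 1) = 5205*(-1) = -5205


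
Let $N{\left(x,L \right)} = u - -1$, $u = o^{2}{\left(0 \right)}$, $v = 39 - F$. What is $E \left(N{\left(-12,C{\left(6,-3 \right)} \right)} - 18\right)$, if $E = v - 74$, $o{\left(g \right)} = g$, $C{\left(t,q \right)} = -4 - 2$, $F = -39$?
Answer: $-68$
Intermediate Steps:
$C{\left(t,q \right)} = -6$ ($C{\left(t,q \right)} = -4 - 2 = -6$)
$v = 78$ ($v = 39 - -39 = 39 + 39 = 78$)
$u = 0$ ($u = 0^{2} = 0$)
$E = 4$ ($E = 78 - 74 = 4$)
$N{\left(x,L \right)} = 1$ ($N{\left(x,L \right)} = 0 - -1 = 0 + 1 = 1$)
$E \left(N{\left(-12,C{\left(6,-3 \right)} \right)} - 18\right) = 4 \left(1 - 18\right) = 4 \left(-17\right) = -68$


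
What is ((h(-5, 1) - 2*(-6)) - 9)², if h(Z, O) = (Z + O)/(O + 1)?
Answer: 1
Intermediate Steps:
h(Z, O) = (O + Z)/(1 + O)
((h(-5, 1) - 2*(-6)) - 9)² = (((1 - 5)/(1 + 1) - 2*(-6)) - 9)² = ((-4/2 + 12) - 9)² = (((½)*(-4) + 12) - 9)² = ((-2 + 12) - 9)² = (10 - 9)² = 1² = 1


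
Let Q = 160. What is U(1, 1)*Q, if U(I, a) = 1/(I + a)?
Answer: 80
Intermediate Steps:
U(1, 1)*Q = 160/(1 + 1) = 160/2 = (½)*160 = 80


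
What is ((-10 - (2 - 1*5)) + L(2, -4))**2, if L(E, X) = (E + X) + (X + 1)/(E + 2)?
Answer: 1521/16 ≈ 95.063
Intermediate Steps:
L(E, X) = E + X + (1 + X)/(2 + E) (L(E, X) = (E + X) + (1 + X)/(2 + E) = E + X + (1 + X)/(2 + E))
((-10 - (2 - 1*5)) + L(2, -4))**2 = ((-10 - (2 - 1*5)) + (1 + 2**2 + 2*2 + 3*(-4) + 2*(-4))/(2 + 2))**2 = ((-10 - (2 - 5)) + (1 + 4 + 4 - 12 - 8)/4)**2 = ((-10 - 1*(-3)) + (1/4)*(-11))**2 = ((-10 + 3) - 11/4)**2 = (-7 - 11/4)**2 = (-39/4)**2 = 1521/16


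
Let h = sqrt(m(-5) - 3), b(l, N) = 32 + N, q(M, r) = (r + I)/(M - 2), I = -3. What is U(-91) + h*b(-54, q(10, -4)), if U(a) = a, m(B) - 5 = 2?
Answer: -115/4 ≈ -28.750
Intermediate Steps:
q(M, r) = (-3 + r)/(-2 + M) (q(M, r) = (r - 3)/(M - 2) = (-3 + r)/(-2 + M))
m(B) = 7 (m(B) = 5 + 2 = 7)
h = 2 (h = sqrt(7 - 3) = sqrt(4) = 2)
U(-91) + h*b(-54, q(10, -4)) = -91 + 2*(32 + (-3 - 4)/(-2 + 10)) = -91 + 2*(32 - 7/8) = -91 + 2*(249/8) = -91 + 249/4 = -115/4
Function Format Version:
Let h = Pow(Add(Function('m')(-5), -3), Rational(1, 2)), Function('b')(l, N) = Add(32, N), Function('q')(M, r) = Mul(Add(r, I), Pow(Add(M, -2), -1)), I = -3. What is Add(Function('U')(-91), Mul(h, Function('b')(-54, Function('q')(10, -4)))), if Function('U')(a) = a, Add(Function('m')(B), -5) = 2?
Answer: Rational(-115, 4) ≈ -28.750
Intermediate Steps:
Function('q')(M, r) = Mul(Pow(Add(-2, M), -1), Add(-3, r)) (Function('q')(M, r) = Mul(Add(r, -3), Pow(Add(M, -2), -1)) = Mul(Add(-3, r), Pow(Add(-2, M), -1)) = Mul(Pow(Add(-2, M), -1), Add(-3, r)))
Function('m')(B) = 7 (Function('m')(B) = Add(5, 2) = 7)
h = 2 (h = Pow(Add(7, -3), Rational(1, 2)) = Pow(4, Rational(1, 2)) = 2)
Add(Function('U')(-91), Mul(h, Function('b')(-54, Function('q')(10, -4)))) = Add(-91, Mul(2, Add(32, Mul(Pow(Add(-2, 10), -1), Add(-3, -4))))) = Add(-91, Mul(2, Add(32, Mul(Pow(8, -1), -7)))) = Add(-91, Mul(2, Add(32, Mul(Rational(1, 8), -7)))) = Add(-91, Mul(2, Add(32, Rational(-7, 8)))) = Add(-91, Mul(2, Rational(249, 8))) = Add(-91, Rational(249, 4)) = Rational(-115, 4)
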